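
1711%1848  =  1711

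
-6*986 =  - 5916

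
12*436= 5232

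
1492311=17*87783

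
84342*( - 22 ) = - 1855524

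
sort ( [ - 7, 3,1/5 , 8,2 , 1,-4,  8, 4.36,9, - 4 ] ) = [ -7,  -  4,-4,1/5,1,2 , 3,4.36, 8, 8, 9 ] 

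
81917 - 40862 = 41055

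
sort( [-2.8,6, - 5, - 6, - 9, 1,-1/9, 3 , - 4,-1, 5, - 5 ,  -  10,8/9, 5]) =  [-10,-9,-6, -5, - 5,-4 ,-2.8, -1,- 1/9,  8/9,1, 3, 5,  5,6] 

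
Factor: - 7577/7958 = - 2^(  -  1 ) * 23^(-1)*173^(  -  1 )*7577^1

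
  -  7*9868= -69076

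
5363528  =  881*6088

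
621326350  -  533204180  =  88122170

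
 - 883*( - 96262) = 84999346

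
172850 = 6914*25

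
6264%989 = 330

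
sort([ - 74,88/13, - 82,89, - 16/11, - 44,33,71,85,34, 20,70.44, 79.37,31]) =[- 82, -74 , - 44, - 16/11, 88/13, 20, 31, 33 , 34, 70.44,71,79.37,85,89 ]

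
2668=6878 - 4210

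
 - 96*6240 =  - 599040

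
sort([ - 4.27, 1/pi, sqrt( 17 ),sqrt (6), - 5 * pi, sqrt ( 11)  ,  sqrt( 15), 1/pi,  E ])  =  [ - 5 *pi, - 4.27,1/pi, 1/pi, sqrt( 6), E,sqrt( 11), sqrt( 15),  sqrt(17)] 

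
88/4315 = 88/4315=0.02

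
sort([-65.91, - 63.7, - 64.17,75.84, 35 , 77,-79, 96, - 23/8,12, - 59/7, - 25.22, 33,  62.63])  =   [ - 79, - 65.91, - 64.17, - 63.7, - 25.22, - 59/7, - 23/8,12, 33,  35, 62.63 , 75.84,77,96 ]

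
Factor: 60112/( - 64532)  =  -68/73 = - 2^2*17^1*73^ ( - 1 )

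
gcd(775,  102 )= 1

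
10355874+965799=11321673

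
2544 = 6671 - 4127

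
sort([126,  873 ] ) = [126, 873 ] 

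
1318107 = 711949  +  606158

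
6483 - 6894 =  -  411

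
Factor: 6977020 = 2^2*5^1 * 348851^1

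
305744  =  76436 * 4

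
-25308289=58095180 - 83403469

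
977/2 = 488 + 1/2 = 488.50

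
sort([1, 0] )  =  [ 0, 1]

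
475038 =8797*54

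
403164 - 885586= - 482422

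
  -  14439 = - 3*4813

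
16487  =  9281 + 7206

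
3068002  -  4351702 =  - 1283700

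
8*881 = 7048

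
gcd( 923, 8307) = 923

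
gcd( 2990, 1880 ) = 10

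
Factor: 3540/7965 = 4/9 = 2^2 * 3^( - 2 )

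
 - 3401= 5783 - 9184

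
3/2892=1/964 = 0.00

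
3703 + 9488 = 13191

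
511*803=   410333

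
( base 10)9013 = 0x2335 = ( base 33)894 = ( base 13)4144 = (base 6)105421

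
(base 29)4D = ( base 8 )201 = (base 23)5E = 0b10000001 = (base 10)129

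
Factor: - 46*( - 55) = 2530= 2^1 * 5^1*11^1*23^1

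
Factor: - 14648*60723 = - 2^3 * 3^3*13^1 * 173^1 * 1831^1 = - 889470504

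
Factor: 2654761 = 71^1*139^1*269^1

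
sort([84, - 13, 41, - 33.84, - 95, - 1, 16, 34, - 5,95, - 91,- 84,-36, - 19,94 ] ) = [ - 95, - 91, - 84,  -  36, - 33.84, - 19  , - 13,  -  5,  -  1,16, 34, 41, 84,94, 95]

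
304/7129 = 304/7129 = 0.04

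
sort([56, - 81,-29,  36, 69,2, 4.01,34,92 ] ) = [ - 81 , -29 , 2,4.01 , 34,36,56,69, 92 ]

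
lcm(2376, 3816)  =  125928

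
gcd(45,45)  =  45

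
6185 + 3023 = 9208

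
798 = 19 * 42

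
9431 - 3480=5951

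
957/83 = 957/83  =  11.53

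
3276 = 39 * 84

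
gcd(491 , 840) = 1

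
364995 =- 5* ( - 72999) 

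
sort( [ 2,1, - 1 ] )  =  [-1,1, 2]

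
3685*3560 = 13118600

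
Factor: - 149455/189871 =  - 5^1 *11^(-1 )*41^( - 1)*71^1= - 355/451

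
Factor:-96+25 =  - 71^1  =  - 71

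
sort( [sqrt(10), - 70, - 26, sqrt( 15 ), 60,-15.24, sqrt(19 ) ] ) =[- 70, - 26, - 15.24, sqrt(10), sqrt(15), sqrt (19),  60]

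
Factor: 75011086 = 2^1*37505543^1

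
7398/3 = 2466  =  2466.00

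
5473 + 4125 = 9598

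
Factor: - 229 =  - 229^1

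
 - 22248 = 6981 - 29229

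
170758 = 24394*7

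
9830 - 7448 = 2382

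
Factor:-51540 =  - 2^2 * 3^1*5^1*859^1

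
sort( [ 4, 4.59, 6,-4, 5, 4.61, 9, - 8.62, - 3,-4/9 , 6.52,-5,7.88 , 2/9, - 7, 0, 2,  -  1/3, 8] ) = [ - 8.62,-7, - 5 ,- 4,- 3, - 4/9, - 1/3, 0,  2/9, 2,4, 4.59,4.61, 5 , 6,6.52,7.88, 8,  9]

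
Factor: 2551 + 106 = 2657 = 2657^1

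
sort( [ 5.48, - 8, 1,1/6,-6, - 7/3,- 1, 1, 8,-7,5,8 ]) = [-8, - 7,-6, - 7/3,  -  1, 1/6, 1, 1,5, 5.48,  8,8] 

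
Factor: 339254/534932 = 169627/267466= 2^ ( - 1)*133733^( - 1)*169627^1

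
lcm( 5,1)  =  5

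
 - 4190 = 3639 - 7829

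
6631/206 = 6631/206= 32.19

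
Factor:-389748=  - 2^2*3^1*32479^1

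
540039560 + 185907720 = 725947280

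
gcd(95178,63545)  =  1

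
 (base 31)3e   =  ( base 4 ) 1223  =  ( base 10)107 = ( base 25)47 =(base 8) 153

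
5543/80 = 5543/80=69.29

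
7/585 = 7/585 = 0.01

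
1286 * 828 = 1064808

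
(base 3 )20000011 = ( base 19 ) C28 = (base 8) 10432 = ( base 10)4378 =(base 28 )5ga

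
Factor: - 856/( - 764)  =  2^1*107^1*191^( - 1) = 214/191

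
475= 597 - 122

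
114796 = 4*28699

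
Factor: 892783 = 892783^1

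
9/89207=9/89207 = 0.00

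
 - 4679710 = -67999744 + 63320034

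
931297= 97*9601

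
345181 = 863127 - 517946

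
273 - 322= - 49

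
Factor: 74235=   3^1*5^1*7^2*101^1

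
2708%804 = 296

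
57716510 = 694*83165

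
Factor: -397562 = -2^1*11^1 * 17^1 * 1063^1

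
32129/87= 32129/87 = 369.30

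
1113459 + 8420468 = 9533927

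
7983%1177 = 921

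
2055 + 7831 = 9886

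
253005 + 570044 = 823049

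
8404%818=224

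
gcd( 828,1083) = 3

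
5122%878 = 732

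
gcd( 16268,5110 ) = 14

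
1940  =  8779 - 6839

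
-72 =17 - 89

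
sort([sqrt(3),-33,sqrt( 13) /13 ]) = [ - 33,  sqrt( 13)/13,sqrt ( 3) ]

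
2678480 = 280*9566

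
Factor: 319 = 11^1*29^1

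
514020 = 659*780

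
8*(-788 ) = -6304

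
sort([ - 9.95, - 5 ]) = [ - 9.95, -5]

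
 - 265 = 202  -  467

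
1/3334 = 1/3334= 0.00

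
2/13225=2/13225 = 0.00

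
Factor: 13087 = 23^1 * 569^1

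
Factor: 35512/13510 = 92/35=2^2*5^ ( - 1)*7^( - 1)*23^1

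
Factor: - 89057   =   - 89057^1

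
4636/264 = 17 + 37/66 = 17.56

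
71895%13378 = 5005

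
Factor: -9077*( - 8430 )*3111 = 2^1*3^2 *5^1*17^1 * 29^1*61^1 *281^1*313^1 = 238050951210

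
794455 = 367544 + 426911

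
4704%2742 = 1962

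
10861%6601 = 4260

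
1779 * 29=51591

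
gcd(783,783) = 783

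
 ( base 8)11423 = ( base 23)957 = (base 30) 5cn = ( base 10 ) 4883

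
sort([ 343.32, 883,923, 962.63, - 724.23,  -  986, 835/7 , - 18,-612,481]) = [ -986, - 724.23, - 612 , - 18,835/7,343.32, 481,883 , 923 , 962.63]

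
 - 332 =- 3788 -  - 3456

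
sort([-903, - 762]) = [ - 903, -762]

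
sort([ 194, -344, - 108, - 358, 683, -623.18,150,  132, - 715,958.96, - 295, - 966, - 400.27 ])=[ - 966,- 715, - 623.18  , - 400.27, - 358, - 344 , - 295, - 108,  132,  150,  194, 683,958.96 ]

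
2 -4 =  - 2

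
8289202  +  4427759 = 12716961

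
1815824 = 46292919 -44477095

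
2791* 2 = 5582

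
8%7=1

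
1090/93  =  11 + 67/93 = 11.72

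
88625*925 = 81978125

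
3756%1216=108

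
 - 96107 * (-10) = 961070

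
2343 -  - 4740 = 7083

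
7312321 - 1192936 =6119385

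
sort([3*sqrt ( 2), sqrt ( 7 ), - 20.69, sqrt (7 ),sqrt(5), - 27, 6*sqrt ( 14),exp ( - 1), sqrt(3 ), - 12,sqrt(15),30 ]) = [ - 27  , - 20.69, - 12,exp( - 1), sqrt( 3),sqrt( 5), sqrt(7 ),sqrt ( 7), sqrt(15 ),3*sqrt(2),6*sqrt (14),30 ]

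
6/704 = 3/352 = 0.01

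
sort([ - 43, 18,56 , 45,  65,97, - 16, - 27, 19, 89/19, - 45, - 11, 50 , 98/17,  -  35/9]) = [ - 45, - 43, - 27, - 16, - 11, -35/9,89/19, 98/17, 18, 19, 45,50, 56, 65, 97]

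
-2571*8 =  - 20568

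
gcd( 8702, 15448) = 2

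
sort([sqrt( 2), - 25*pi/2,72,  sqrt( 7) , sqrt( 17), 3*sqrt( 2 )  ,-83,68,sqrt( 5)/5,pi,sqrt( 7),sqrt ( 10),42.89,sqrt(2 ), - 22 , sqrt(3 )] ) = [-83, - 25*pi/2, - 22,sqrt ( 5 )/5, sqrt(2 ),  sqrt( 2), sqrt ( 3),sqrt(7 ),sqrt(7),pi, sqrt (10) , sqrt( 17 ),3*sqrt (2),42.89, 68, 72]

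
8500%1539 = 805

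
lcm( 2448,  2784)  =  141984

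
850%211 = 6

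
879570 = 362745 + 516825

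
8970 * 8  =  71760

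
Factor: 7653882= 2^1*3^1*97^1*13151^1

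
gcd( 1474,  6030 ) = 134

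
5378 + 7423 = 12801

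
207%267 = 207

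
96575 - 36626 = 59949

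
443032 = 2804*158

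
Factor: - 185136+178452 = - 6684 = - 2^2*3^1*557^1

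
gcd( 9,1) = 1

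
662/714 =331/357 = 0.93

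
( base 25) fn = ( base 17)167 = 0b110001110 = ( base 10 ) 398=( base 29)DL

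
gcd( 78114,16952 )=2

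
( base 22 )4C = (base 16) 64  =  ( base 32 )34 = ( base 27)3J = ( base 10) 100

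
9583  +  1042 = 10625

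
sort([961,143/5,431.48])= [143/5, 431.48, 961 ] 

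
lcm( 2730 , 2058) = 133770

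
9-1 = 8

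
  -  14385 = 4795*( - 3)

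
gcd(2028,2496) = 156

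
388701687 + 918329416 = 1307031103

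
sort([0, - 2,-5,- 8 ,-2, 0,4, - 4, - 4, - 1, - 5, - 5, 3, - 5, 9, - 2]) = [ - 8, - 5,-5, - 5, - 5,-4, - 4,-2, - 2, - 2,-1, 0,0,3,4,9 ]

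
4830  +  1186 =6016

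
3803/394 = 3803/394  =  9.65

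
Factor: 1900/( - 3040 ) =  - 5/8  =  - 2^( -3) * 5^1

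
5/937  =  5/937 = 0.01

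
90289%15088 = 14849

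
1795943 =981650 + 814293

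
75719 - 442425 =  - 366706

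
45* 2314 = 104130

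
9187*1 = 9187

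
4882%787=160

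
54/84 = 9/14=0.64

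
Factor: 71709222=2^1 * 3^1*13^1*919349^1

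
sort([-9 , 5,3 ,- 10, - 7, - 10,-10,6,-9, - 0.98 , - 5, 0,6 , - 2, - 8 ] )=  [ - 10, - 10, - 10,-9 , - 9, - 8 , - 7, - 5, - 2 ,-0.98 , 0, 3,5, 6, 6 ]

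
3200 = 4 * 800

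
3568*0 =0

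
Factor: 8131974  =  2^1*3^1*1355329^1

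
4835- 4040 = 795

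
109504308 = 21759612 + 87744696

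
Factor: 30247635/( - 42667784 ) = -2^ ( - 3)*3^1*5^1*11^1*183319^1*5333473^( -1) 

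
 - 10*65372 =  - 653720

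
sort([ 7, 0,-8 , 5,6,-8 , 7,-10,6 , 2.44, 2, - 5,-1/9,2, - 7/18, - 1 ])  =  [-10, - 8,-8, - 5,-1, - 7/18, - 1/9, 0, 2,  2,2.44,5,6 , 6,7 , 7]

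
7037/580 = 7037/580 = 12.13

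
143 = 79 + 64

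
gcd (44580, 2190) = 30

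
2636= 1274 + 1362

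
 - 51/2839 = -1  +  164/167 = -0.02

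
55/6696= 55/6696 = 0.01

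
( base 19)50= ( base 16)5f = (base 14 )6b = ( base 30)35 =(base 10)95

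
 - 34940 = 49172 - 84112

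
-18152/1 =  - 18152=-  18152.00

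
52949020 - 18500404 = 34448616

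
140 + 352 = 492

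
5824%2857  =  110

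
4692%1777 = 1138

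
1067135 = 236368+830767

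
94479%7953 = 6996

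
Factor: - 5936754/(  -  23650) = 3^1*5^( - 2)*11^( - 1 )*43^(-1 )*353^1*2803^1 = 2968377/11825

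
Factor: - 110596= -2^2*43^1*643^1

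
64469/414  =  2803/18 = 155.72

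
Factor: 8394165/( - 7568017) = - 3^3*5^1*13^1*37^ (-1 ) * 137^( - 1)*1493^( - 1) *4783^1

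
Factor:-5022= - 2^1*3^4 * 31^1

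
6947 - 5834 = 1113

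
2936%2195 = 741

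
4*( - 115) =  - 460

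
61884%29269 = 3346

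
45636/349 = 130 + 266/349 = 130.76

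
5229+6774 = 12003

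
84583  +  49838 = 134421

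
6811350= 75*90818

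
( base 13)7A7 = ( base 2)10100101000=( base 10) 1320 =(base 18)416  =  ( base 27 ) 1LO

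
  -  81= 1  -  82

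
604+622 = 1226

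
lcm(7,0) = 0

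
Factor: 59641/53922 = 73/66=2^ ( - 1 )*3^(-1)*11^( - 1) * 73^1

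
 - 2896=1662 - 4558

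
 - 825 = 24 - 849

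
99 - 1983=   -  1884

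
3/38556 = 1/12852 = 0.00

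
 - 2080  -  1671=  - 3751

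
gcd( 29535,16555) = 55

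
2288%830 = 628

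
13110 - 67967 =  - 54857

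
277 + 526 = 803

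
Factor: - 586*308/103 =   -  2^3*7^1*11^1*103^( - 1)* 293^1 = - 180488/103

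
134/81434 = 67/40717 = 0.00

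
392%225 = 167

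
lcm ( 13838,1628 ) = 27676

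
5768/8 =721=721.00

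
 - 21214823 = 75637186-96852009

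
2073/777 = 2 + 173/259=2.67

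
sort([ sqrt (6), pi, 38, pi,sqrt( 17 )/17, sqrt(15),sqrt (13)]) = [ sqrt( 17) /17,  sqrt(6), pi, pi, sqrt(13),sqrt (15 ), 38 ] 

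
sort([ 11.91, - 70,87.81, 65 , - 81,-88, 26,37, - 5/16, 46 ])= [ - 88  , - 81, - 70, - 5/16,11.91,  26,37,46, 65,  87.81 ] 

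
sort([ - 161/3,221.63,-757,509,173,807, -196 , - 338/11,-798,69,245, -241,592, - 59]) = [ - 798, - 757, - 241, - 196, - 59 , - 161/3 , - 338/11,69,173,  221.63, 245,509,592,807]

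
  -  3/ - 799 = 3/799 =0.00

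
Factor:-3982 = -2^1*11^1*181^1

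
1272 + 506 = 1778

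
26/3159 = 2/243 = 0.01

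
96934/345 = 96934/345 = 280.97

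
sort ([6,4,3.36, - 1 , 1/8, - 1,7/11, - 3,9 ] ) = [ - 3, - 1,-1,1/8,7/11, 3.36,4,6 , 9]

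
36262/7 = 5180 +2/7 = 5180.29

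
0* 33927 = 0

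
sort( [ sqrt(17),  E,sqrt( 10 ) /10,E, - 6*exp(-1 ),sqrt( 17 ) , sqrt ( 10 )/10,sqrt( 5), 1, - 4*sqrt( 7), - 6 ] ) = [ - 4*sqrt(7), - 6, - 6*exp( - 1) , sqrt( 10)/10,sqrt( 10)/10 , 1,sqrt( 5 ),  E,E , sqrt(17 ),sqrt( 17 )] 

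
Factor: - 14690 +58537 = 163^1*269^1 = 43847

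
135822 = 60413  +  75409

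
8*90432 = 723456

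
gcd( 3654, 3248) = 406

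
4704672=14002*336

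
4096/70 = 58 + 18/35 = 58.51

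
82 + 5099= 5181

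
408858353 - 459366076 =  - 50507723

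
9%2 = 1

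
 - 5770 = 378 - 6148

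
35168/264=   4396/33=133.21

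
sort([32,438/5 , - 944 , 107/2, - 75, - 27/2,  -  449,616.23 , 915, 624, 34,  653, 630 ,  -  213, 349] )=[-944, - 449, - 213, - 75,  -  27/2,32, 34, 107/2,438/5, 349,616.23,624, 630,653,915]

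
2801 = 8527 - 5726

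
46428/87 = 15476/29 = 533.66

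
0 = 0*39657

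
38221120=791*48320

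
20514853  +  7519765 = 28034618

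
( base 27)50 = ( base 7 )252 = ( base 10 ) 135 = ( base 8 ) 207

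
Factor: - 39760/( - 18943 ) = 2^4*5^1*7^1*19^(-1 )*71^1*997^ ( - 1)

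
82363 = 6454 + 75909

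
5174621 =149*34729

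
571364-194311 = 377053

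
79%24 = 7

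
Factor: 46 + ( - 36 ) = 2^1 *5^1 = 10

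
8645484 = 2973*2908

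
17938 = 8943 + 8995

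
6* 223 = 1338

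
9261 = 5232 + 4029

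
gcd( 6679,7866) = 1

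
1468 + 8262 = 9730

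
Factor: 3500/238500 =7/477 = 3^( - 2)*7^1*53^( - 1 ) 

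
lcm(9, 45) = 45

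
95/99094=95/99094 = 0.00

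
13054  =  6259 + 6795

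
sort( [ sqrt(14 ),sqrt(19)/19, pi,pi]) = [ sqrt( 19)/19,pi, pi, sqrt ( 14)]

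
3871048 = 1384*2797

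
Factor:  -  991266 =-2^1 * 3^1*165211^1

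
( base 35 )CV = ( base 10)451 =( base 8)703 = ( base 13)289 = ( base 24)ij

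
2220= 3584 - 1364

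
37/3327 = 37/3327 = 0.01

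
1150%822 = 328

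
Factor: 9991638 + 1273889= 7^1*13^1*43^1 * 2879^1= 11265527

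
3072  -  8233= - 5161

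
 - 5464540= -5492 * 995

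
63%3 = 0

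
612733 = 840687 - 227954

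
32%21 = 11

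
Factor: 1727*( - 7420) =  - 12814340  =  - 2^2*5^1*7^1*11^1*53^1*157^1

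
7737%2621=2495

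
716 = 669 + 47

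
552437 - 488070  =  64367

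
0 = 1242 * 0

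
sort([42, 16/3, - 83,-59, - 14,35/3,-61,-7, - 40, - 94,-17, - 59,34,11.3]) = [ - 94, -83, - 61, - 59, - 59, - 40, - 17, - 14, - 7, 16/3,11.3, 35/3,34,42 ]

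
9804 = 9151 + 653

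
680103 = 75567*9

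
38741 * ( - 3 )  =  -116223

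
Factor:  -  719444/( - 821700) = 197/225= 3^( - 2)*5^( - 2) * 197^1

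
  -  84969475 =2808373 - 87777848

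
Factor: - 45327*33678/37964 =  - 2^( - 1)*3^3*29^1 * 521^1*1871^1 * 9491^( - 1 )= - 763261353/18982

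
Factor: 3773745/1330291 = 3^2*5^1*17^1*43^( - 1)*4933^1*30937^( - 1) 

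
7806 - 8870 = -1064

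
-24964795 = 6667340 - 31632135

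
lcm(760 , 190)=760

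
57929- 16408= 41521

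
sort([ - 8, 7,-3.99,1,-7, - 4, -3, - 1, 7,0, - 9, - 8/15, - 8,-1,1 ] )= [ - 9, - 8, - 8,  -  7, - 4,-3.99, - 3, - 1, - 1, - 8/15,  0,1,1,7,7] 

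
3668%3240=428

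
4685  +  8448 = 13133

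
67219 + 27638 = 94857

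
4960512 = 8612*576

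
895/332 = 2 + 231/332 = 2.70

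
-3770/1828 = - 3 + 857/914 = -2.06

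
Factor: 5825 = 5^2 * 233^1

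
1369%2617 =1369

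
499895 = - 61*( - 8195)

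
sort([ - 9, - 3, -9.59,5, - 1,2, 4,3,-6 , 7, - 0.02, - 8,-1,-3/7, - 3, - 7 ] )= [ - 9.59, - 9,-8,-7,-6, - 3, -3  ,-1, - 1, - 3/7, - 0.02,2, 3,4 , 5,7 ]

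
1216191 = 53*22947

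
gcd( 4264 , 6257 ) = 1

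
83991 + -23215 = 60776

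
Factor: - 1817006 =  - 2^1 * 908503^1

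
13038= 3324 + 9714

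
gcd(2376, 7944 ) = 24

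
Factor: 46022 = 2^1*23011^1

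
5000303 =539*9277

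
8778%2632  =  882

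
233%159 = 74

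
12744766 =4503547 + 8241219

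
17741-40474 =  - 22733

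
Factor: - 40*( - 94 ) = 3760  =  2^4*5^1*47^1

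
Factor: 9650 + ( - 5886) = 3764 = 2^2 * 941^1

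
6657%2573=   1511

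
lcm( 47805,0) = 0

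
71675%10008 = 1619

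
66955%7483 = 7091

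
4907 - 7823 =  - 2916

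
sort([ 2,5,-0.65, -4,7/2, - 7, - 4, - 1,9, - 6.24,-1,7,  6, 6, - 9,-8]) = [ - 9 ,- 8,  -  7,  -  6.24, - 4,-4, - 1,-1, - 0.65, 2,7/2, 5, 6,6, 7, 9]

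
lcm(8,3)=24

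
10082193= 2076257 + 8005936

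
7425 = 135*55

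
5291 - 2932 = 2359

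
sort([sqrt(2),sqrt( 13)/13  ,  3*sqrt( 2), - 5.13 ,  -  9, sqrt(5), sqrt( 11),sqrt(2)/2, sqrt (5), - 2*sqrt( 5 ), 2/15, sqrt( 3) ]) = [  -  9, - 5.13, - 2*sqrt( 5),2/15, sqrt(13 ) /13,  sqrt (2 ) /2, sqrt(2),sqrt(3), sqrt (5 ),  sqrt(5 ), sqrt( 11),  3*sqrt( 2) ] 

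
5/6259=5/6259=0.00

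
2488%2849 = 2488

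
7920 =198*40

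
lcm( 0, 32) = 0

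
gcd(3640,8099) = 91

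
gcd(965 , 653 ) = 1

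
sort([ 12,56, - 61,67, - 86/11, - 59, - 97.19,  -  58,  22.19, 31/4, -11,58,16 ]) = [ - 97.19, - 61, - 59, - 58 ,- 11, - 86/11, 31/4 , 12,16, 22.19, 56,58,67] 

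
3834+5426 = 9260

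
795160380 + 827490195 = 1622650575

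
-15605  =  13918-29523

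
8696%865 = 46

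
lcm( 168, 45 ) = 2520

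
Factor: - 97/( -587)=97^1*587^( - 1)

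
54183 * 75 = 4063725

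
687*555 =381285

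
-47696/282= - 170+122/141= -169.13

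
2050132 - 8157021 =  - 6106889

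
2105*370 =778850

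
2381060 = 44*54115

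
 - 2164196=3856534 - 6020730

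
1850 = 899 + 951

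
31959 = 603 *53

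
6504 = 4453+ 2051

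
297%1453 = 297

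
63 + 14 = 77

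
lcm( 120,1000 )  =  3000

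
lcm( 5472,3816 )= 290016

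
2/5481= 2/5481 = 0.00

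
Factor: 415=5^1*83^1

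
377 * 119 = 44863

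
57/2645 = 57/2645  =  0.02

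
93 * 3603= 335079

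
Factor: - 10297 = -7^1*1471^1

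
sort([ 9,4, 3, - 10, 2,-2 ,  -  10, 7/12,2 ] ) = [-10, - 10, - 2,7/12,  2, 2,  3, 4, 9 ] 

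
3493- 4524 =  - 1031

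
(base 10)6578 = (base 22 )DD0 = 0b1100110110010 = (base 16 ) 19B2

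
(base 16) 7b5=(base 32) 1tl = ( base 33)1QQ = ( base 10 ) 1973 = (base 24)3A5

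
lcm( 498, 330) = 27390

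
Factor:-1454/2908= -1/2 = -2^( - 1) 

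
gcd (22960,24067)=41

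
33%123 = 33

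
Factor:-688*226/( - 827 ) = 155488/827 = 2^5*43^1 * 113^1* 827^( - 1) 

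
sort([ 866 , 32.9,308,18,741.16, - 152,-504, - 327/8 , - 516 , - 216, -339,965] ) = [-516 , - 504, - 339,- 216, - 152, - 327/8 , 18,32.9,  308 , 741.16,866,965]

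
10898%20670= 10898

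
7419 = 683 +6736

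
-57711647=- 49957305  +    -  7754342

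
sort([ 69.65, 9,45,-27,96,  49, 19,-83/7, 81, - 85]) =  [-85, - 27, - 83/7, 9, 19, 45, 49,69.65,  81, 96] 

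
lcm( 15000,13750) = 165000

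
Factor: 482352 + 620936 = 1103288  =  2^3*137911^1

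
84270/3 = 28090 =28090.00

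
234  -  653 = -419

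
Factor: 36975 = 3^1 *5^2*17^1 * 29^1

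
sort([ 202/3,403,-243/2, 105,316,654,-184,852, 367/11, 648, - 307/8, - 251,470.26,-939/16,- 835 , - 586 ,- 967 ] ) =[-967, -835  ,-586,-251, - 184, - 243/2, - 939/16 ,- 307/8,367/11, 202/3,105,316, 403 , 470.26,648,654,852] 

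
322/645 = 322/645= 0.50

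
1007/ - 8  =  -126 + 1/8 = - 125.88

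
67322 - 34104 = 33218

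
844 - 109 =735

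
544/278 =272/139  =  1.96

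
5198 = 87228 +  - 82030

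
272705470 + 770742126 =1043447596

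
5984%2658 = 668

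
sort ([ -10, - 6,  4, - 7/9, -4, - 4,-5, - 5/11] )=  [ - 10,-6, - 5, - 4 , - 4,  -  7/9, -5/11,4]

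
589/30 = 19 + 19/30 = 19.63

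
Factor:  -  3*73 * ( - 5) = 1095 = 3^1  *  5^1 * 73^1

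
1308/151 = 8+100/151 = 8.66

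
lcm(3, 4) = 12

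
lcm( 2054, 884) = 69836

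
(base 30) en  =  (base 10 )443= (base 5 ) 3233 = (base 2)110111011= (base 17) 191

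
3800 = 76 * 50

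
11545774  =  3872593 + 7673181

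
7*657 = 4599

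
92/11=92/11= 8.36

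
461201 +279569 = 740770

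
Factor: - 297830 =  - 2^1*5^1 * 13^1*29^1*79^1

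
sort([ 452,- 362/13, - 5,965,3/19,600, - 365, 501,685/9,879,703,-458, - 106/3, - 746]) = [- 746 , -458, - 365 , - 106/3, - 362/13,  -  5, 3/19,685/9  ,  452,501,600, 703,879,965 ]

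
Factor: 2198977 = 11^1 * 43^1 * 4649^1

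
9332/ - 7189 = - 9332/7189=- 1.30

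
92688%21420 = 7008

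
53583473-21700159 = 31883314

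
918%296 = 30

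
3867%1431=1005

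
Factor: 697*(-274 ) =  -190978 = - 2^1 * 17^1*41^1*137^1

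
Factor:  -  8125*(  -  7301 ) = 59320625 = 5^4*7^2*13^1*149^1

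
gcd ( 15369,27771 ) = 3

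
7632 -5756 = 1876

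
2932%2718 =214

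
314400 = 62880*5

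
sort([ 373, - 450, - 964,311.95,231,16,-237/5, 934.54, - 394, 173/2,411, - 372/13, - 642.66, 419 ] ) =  [ - 964,-642.66, - 450 , - 394, - 237/5, - 372/13 , 16,173/2,231, 311.95, 373,411,419, 934.54 ] 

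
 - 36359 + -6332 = -42691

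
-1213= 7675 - 8888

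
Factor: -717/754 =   -  2^( - 1) * 3^1*13^( - 1)*29^(-1) * 239^1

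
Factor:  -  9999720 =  - 2^3 * 3^3*5^1*47^1*197^1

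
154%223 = 154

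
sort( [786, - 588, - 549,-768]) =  [ - 768, - 588, - 549, 786]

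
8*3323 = 26584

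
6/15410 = 3/7705 = 0.00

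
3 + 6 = 9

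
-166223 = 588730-754953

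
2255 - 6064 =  - 3809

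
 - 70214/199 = -353+ 33/199 = - 352.83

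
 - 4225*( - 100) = 422500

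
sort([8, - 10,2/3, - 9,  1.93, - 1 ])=[ - 10, - 9, - 1,2/3,1.93,8 ] 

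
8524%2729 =337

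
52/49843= 52/49843=0.00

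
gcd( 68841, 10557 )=9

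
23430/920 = 2343/92 =25.47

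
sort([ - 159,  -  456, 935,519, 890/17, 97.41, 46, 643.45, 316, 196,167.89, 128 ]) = [ - 456, - 159, 46, 890/17 , 97.41, 128 , 167.89 , 196, 316,519,  643.45, 935 ]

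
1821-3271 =-1450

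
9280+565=9845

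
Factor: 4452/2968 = 2^( - 1) * 3^1  =  3/2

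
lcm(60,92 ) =1380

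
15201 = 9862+5339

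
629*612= 384948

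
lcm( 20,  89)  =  1780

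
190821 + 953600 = 1144421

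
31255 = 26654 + 4601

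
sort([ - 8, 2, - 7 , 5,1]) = [ - 8, - 7,  1, 2 , 5]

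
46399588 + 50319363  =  96718951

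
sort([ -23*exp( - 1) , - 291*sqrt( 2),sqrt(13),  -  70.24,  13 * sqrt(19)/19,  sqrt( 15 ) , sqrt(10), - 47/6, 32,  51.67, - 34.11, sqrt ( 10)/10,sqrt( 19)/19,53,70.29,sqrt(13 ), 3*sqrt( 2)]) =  [  -  291 * sqrt ( 2), - 70.24,  -  34.11, - 23*exp(  -  1 ), - 47/6, sqrt( 19 )/19, sqrt(10)/10,13*sqrt(19)/19 , sqrt( 10 ),sqrt( 13 ) , sqrt(13 ),  sqrt( 15) , 3*sqrt( 2 ),  32, 51.67,53,70.29 ]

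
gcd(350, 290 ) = 10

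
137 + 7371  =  7508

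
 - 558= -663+105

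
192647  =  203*949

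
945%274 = 123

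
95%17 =10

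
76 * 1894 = 143944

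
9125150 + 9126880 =18252030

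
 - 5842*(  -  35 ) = 204470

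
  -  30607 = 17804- 48411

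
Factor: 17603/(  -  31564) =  - 2^( - 2)*13^( - 1)*29^1 = - 29/52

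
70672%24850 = 20972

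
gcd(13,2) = 1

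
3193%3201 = 3193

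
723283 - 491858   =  231425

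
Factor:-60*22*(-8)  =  2^6*3^1*5^1*  11^1  =  10560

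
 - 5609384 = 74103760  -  79713144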